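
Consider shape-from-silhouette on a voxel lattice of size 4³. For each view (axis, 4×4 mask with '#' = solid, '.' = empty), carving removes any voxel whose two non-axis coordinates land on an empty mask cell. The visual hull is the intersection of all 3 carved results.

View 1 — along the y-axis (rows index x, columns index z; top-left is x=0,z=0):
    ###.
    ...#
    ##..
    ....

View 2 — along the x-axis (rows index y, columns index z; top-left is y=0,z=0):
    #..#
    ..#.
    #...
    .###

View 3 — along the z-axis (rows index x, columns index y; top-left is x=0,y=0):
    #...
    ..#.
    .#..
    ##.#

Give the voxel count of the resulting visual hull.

start: 4×4×4 = 64 voxels
  1. axis=1 (XZ plane), |mask|=6  ⇒  voxels=24
  2. axis=0 (YZ plane), |mask|=7  ⇒  voxels=10
  3. axis=2 (XY plane), |mask|=6  ⇒  voxels=1

remaining voxels: 1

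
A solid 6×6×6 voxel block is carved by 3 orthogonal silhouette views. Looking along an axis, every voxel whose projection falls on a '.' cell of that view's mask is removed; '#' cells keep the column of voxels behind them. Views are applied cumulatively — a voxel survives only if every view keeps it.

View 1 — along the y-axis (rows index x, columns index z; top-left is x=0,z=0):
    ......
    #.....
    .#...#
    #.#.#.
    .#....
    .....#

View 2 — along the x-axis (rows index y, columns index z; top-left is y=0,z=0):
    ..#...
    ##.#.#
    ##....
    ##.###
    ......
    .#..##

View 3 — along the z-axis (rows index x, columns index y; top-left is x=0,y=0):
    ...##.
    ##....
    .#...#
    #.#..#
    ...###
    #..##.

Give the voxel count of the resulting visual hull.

full grid |V| = 216
carve view 1 (along y, XZ-mask fill 8/36): 48 voxels remain
carve view 2 (along x, YZ-mask fill 15/36): 23 voxels remain
carve view 3 (along z, XY-mask fill 15/36): 11 voxels remain

11 voxels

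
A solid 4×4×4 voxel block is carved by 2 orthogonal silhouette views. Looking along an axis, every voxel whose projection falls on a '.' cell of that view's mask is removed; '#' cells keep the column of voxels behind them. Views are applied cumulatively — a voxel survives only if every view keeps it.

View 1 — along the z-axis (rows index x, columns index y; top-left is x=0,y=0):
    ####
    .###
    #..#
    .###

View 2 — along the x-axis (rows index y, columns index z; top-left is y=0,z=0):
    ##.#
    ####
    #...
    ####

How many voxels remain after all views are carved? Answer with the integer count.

|visual hull| = 37

initial block: 4^3 = 64
[1] z-view keeps 12 columns → grid now 48
[2] x-view keeps 12 columns → grid now 37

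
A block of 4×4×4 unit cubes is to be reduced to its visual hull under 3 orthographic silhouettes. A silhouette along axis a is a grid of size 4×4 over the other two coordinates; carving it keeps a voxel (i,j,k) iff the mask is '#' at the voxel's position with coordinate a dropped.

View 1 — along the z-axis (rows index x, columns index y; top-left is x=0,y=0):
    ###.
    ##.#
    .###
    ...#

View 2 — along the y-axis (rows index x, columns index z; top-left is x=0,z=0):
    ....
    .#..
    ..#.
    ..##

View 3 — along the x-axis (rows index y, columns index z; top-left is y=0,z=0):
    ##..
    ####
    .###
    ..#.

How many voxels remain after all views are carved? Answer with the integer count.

start: 4×4×4 = 64 voxels
V1 z: intersect with XY mask (10 set) -- 40 left
V2 y: intersect with XZ mask (4 set) -- 8 left
V3 x: intersect with YZ mask (10 set) -- 6 left

6 voxels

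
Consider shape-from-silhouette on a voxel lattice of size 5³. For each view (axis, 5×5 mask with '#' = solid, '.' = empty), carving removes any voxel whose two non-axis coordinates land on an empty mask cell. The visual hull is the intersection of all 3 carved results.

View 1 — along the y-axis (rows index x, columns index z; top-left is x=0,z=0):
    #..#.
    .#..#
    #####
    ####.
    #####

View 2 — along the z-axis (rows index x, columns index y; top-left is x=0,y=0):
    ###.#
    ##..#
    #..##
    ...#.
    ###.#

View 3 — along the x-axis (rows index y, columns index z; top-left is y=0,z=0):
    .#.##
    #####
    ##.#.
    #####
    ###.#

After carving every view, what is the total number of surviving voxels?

full grid |V| = 125
[1] y-view keeps 18 columns → grid now 90
[2] z-view keeps 15 columns → grid now 53
[3] x-view keeps 20 columns → grid now 43

|visual hull| = 43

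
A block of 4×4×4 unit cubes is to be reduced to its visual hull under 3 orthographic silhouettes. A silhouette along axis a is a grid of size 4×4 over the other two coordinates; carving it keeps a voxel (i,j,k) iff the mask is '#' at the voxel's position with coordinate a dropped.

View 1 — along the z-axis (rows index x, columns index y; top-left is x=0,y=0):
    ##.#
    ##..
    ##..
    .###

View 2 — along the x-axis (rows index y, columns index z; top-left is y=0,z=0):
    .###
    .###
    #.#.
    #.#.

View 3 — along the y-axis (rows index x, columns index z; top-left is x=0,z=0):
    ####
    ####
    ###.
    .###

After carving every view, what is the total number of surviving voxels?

voxel count = 23

before carving: 64 voxels (4×4×4)
V1 z: intersect with XY mask (10 set) -- 40 left
V2 x: intersect with YZ mask (10 set) -- 27 left
V3 y: intersect with XZ mask (14 set) -- 23 left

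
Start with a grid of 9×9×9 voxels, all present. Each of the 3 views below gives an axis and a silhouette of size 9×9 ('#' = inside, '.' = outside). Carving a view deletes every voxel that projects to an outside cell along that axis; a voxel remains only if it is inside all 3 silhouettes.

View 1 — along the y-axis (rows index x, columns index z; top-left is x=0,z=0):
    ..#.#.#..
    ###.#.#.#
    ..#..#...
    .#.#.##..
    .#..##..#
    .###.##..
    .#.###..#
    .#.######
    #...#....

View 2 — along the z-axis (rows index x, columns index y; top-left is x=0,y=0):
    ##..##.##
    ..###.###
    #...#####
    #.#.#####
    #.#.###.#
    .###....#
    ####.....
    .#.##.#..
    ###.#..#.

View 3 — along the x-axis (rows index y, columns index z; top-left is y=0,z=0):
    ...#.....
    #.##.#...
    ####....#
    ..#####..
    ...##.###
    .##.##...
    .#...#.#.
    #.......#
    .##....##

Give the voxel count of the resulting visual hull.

remaining voxels: 86

start: 9×9×9 = 729 voxels
V1 y: intersect with XZ mask (38 set) -- 342 left
V2 z: intersect with XY mask (48 set) -- 196 left
V3 x: intersect with YZ mask (33 set) -- 86 left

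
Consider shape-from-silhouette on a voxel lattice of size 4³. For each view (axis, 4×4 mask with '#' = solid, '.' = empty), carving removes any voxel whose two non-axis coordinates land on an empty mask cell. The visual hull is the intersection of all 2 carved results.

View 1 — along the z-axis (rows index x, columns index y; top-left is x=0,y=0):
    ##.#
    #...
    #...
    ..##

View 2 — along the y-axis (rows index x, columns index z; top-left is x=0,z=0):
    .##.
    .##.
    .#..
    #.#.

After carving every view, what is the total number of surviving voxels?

initial block: 4^3 = 64
carve view 1 (along z, XY-mask fill 7/16): 28 voxels remain
carve view 2 (along y, XZ-mask fill 7/16): 13 voxels remain

remaining voxels: 13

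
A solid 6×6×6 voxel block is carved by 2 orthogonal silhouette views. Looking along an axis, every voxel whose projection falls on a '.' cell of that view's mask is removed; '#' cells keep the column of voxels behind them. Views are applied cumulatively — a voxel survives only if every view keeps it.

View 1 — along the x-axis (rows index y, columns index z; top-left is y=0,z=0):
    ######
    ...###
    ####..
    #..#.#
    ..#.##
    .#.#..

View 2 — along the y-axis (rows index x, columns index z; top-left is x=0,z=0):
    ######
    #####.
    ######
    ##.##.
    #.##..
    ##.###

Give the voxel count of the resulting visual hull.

|visual hull| = 102

before carving: 216 voxels (6×6×6)
[1] x-view keeps 21 columns → grid now 126
[2] y-view keeps 29 columns → grid now 102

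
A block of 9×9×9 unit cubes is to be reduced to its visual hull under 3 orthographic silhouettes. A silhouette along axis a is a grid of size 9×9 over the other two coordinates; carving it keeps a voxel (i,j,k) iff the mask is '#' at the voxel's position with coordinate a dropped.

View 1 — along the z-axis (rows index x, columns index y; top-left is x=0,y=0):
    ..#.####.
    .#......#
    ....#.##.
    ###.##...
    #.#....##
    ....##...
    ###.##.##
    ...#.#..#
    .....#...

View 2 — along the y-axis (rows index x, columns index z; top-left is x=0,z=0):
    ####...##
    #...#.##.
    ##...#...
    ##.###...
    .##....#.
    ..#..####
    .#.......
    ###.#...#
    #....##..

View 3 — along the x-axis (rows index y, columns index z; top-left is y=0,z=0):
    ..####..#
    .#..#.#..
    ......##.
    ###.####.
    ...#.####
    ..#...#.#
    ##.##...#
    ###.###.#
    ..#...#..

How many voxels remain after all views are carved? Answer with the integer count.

remaining voxels: 52

start: 9×9×9 = 729 voxels
step 1: project along z, AND mask (32/81) → |grid| = 288
step 2: project along y, AND mask (35/81) → |grid| = 119
step 3: project along x, AND mask (39/81) → |grid| = 52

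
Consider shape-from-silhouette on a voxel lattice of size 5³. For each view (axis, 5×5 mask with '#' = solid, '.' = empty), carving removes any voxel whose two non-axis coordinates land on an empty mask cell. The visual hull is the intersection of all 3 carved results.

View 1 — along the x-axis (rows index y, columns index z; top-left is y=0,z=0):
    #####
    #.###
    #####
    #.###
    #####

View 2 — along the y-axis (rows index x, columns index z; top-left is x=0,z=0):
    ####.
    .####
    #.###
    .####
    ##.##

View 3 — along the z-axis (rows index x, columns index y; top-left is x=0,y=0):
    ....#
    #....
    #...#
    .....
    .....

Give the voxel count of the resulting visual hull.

voxel count = 16

start: 5×5×5 = 125 voxels
  1. axis=0 (YZ plane), |mask|=23  ⇒  voxels=115
  2. axis=1 (XZ plane), |mask|=20  ⇒  voxels=92
  3. axis=2 (XY plane), |mask|=4  ⇒  voxels=16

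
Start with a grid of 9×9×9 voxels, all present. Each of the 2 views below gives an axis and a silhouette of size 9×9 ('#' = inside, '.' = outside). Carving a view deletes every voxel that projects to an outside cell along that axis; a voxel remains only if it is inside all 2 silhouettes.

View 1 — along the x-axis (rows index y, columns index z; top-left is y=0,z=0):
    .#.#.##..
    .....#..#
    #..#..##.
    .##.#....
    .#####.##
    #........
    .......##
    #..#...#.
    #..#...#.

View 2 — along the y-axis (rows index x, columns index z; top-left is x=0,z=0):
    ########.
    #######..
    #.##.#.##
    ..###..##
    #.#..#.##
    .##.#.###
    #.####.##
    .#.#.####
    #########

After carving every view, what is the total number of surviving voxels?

voxel count = 194

full grid |V| = 729
step 1: project along x, AND mask (29/81) → |grid| = 261
step 2: project along y, AND mask (59/81) → |grid| = 194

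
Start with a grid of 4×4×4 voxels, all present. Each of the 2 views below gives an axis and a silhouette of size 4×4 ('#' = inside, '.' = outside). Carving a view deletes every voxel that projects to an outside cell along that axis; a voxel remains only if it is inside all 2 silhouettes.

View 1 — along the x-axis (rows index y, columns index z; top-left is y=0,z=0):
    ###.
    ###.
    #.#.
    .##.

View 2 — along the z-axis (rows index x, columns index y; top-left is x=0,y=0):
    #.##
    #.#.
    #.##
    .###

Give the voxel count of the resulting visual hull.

remaining voxels: 26

full grid |V| = 64
V1 x: intersect with YZ mask (10 set) -- 40 left
V2 z: intersect with XY mask (11 set) -- 26 left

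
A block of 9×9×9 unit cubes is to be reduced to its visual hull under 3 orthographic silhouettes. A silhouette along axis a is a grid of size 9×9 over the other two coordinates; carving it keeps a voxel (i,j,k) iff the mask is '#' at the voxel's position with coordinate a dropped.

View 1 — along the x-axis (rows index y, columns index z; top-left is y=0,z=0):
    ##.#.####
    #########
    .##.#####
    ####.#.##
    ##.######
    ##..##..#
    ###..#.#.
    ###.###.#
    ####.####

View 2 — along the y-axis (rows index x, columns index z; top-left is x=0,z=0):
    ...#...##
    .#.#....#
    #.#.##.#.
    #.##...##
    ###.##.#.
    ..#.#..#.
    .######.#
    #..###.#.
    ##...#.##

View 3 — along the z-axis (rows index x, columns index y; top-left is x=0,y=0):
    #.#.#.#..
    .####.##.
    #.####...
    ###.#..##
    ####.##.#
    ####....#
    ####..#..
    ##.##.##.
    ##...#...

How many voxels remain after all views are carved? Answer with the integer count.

full grid |V| = 729
step 1: project along x, AND mask (63/81) → |grid| = 567
step 2: project along y, AND mask (42/81) → |grid| = 296
step 3: project along z, AND mask (47/81) → |grid| = 174

|visual hull| = 174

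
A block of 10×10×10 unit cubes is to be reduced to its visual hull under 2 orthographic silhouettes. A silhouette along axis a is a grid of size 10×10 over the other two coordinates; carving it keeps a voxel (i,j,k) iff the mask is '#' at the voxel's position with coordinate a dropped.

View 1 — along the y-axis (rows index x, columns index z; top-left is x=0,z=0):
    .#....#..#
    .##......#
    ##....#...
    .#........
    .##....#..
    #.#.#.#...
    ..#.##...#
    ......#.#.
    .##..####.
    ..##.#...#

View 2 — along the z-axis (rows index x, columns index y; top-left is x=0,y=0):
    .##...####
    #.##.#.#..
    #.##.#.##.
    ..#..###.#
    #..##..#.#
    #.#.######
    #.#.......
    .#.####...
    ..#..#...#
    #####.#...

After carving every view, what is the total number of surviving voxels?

163 voxels

initial block: 10^3 = 1000
[1] y-view keeps 33 columns → grid now 330
[2] z-view keeps 51 columns → grid now 163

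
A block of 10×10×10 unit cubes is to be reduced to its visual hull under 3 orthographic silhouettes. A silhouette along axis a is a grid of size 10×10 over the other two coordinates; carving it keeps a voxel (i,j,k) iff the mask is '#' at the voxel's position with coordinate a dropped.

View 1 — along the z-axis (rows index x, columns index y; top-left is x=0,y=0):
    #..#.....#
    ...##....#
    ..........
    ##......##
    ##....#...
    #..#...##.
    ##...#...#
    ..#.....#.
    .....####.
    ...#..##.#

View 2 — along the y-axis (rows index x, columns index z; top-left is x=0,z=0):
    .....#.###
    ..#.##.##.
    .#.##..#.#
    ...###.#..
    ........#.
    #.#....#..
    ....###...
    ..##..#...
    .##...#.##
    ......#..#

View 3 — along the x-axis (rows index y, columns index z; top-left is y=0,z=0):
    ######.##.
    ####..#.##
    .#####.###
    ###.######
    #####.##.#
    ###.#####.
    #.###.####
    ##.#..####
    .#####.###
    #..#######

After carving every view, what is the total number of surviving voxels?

start: 10×10×10 = 1000 voxels
V1 z: intersect with XY mask (31 set) -- 310 left
V2 y: intersect with XZ mask (35 set) -- 104 left
V3 x: intersect with YZ mask (79 set) -- 86 left

voxel count = 86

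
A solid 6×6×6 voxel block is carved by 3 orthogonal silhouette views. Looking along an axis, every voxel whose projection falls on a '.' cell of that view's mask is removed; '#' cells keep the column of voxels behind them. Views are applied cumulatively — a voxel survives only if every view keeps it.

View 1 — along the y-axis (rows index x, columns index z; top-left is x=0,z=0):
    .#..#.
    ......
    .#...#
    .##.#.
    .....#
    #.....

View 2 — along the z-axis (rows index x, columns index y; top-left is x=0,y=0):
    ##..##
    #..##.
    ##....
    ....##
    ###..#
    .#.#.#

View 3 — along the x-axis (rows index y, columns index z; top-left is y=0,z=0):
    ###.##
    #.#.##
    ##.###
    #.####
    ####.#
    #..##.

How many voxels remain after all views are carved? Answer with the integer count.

17 voxels

initial block: 6^3 = 216
[1] y-view keeps 9 columns → grid now 54
[2] z-view keeps 18 columns → grid now 25
[3] x-view keeps 27 columns → grid now 17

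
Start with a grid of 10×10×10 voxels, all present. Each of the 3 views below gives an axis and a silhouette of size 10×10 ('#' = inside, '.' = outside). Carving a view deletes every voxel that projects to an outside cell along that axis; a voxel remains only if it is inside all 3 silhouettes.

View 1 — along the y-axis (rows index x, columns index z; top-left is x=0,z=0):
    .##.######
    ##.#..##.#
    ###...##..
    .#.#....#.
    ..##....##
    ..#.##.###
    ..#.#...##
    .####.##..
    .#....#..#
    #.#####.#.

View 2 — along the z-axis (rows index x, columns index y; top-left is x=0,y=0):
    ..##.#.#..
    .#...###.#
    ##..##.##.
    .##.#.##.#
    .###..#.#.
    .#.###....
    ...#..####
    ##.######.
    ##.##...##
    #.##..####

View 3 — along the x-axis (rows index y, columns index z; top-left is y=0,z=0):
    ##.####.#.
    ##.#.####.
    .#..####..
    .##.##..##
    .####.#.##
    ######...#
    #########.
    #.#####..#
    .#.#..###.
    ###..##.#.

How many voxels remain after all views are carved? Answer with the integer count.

194 voxels

start: 10×10×10 = 1000 voxels
[1] y-view keeps 52 columns → grid now 520
[2] z-view keeps 56 columns → grid now 289
[3] x-view keeps 66 columns → grid now 194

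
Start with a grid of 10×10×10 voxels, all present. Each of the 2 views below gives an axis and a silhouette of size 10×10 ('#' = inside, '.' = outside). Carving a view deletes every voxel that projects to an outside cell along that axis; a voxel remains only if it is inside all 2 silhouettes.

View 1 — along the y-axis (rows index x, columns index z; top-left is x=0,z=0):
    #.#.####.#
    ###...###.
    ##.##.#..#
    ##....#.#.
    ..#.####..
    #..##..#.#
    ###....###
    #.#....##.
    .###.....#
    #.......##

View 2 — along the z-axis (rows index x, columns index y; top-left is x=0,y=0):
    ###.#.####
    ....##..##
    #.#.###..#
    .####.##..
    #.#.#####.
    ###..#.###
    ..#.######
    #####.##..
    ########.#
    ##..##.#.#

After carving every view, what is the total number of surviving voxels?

voxel count = 334

full grid |V| = 1000
carve view 1 (along y, XZ-mask fill 50/100): 500 voxels remain
carve view 2 (along z, XY-mask fill 67/100): 334 voxels remain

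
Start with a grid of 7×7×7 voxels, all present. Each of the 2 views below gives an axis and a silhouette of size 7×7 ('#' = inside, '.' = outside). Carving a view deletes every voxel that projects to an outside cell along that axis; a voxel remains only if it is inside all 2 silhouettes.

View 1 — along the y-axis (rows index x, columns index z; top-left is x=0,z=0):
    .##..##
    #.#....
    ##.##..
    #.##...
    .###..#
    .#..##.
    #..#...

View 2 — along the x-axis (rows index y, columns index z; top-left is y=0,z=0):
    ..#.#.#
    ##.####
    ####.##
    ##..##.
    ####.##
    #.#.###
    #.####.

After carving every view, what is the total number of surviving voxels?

voxel count = 108

full grid |V| = 343
  1. axis=1 (XZ plane), |mask|=22  ⇒  voxels=154
  2. axis=0 (YZ plane), |mask|=35  ⇒  voxels=108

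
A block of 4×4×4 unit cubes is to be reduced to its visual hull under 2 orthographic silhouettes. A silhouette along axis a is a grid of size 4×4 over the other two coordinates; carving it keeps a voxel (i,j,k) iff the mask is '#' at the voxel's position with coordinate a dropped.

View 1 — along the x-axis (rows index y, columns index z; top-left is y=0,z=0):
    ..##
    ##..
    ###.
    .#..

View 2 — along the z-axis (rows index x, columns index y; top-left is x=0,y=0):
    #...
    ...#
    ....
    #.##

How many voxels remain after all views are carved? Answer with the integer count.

initial block: 4^3 = 64
after view 1 [x-axis, 8 of 16 cells solid] → remaining = 32
after view 2 [z-axis, 5 of 16 cells solid] → remaining = 9

remaining voxels: 9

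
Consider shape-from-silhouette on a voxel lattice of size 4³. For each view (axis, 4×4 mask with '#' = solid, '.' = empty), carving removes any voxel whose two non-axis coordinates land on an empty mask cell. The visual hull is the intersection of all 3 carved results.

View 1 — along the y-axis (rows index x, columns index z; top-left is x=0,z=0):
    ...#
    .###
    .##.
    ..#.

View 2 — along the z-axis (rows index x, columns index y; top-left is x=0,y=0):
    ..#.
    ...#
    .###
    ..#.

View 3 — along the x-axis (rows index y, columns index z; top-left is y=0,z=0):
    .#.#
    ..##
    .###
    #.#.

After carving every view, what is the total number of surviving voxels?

start: 4×4×4 = 64 voxels
[1] y-view keeps 7 columns → grid now 28
[2] z-view keeps 6 columns → grid now 11
[3] x-view keeps 9 columns → grid now 7

|visual hull| = 7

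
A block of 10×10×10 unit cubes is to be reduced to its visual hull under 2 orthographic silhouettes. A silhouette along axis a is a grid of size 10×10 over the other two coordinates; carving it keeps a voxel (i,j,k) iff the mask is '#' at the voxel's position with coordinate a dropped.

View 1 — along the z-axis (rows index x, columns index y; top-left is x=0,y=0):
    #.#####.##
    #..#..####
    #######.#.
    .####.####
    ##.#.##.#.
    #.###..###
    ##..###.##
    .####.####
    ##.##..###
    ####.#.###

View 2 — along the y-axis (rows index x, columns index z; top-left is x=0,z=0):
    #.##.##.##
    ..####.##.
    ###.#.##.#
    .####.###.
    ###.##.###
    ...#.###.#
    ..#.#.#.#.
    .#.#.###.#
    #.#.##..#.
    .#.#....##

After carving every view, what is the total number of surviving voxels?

|visual hull| = 430

start: 10×10×10 = 1000 voxels
  1. axis=2 (XY plane), |mask|=73  ⇒  voxels=730
  2. axis=1 (XZ plane), |mask|=59  ⇒  voxels=430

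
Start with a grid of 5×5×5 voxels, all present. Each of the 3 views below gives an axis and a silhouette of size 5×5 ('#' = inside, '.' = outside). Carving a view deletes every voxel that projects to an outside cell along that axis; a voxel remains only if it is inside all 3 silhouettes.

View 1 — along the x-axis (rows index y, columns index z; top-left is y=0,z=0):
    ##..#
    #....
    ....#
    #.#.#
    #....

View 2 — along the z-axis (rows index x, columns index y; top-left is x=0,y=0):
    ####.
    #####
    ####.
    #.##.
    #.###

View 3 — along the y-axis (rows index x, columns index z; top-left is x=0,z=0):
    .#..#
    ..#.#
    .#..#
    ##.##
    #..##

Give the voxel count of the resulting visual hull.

full grid |V| = 125
V1 x: intersect with YZ mask (9 set) -- 45 left
V2 z: intersect with XY mask (20 set) -- 40 left
V3 y: intersect with XZ mask (13 set) -- 24 left

voxel count = 24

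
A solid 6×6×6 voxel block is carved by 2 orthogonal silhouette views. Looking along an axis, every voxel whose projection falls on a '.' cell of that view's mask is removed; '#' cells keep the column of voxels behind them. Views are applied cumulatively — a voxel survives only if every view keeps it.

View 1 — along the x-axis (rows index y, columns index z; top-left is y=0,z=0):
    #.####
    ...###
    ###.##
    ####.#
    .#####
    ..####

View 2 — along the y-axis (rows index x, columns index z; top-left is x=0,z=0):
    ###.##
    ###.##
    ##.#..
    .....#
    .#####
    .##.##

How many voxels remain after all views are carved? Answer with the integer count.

initial block: 6^3 = 216
[1] x-view keeps 27 columns → grid now 162
[2] y-view keeps 23 columns → grid now 104

|visual hull| = 104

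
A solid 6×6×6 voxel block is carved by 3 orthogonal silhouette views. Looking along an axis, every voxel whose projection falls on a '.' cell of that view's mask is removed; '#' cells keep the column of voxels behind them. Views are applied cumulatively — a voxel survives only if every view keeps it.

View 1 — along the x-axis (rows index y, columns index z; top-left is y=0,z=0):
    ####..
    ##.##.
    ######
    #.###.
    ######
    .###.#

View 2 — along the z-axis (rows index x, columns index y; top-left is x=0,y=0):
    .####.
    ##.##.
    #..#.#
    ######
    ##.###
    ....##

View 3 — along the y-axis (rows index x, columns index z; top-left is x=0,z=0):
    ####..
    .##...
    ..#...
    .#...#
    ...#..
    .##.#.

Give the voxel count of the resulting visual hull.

remaining voxels: 41

full grid |V| = 216
  1. axis=0 (YZ plane), |mask|=28  ⇒  voxels=168
  2. axis=2 (XY plane), |mask|=24  ⇒  voxels=110
  3. axis=1 (XZ plane), |mask|=13  ⇒  voxels=41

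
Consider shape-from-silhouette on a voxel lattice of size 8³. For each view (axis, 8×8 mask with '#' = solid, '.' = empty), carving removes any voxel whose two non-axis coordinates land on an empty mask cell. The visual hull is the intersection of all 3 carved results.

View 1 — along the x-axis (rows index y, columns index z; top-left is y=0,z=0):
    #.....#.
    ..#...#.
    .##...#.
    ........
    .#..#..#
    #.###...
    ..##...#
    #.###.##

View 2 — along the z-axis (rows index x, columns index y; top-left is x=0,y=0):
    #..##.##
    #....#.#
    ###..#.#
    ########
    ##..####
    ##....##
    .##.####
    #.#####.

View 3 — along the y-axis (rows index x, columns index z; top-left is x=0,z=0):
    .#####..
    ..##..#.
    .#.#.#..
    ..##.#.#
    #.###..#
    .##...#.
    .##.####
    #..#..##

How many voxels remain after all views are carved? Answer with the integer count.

initial block: 8^3 = 512
  1. axis=0 (YZ plane), |mask|=23  ⇒  voxels=184
  2. axis=2 (XY plane), |mask|=43  ⇒  voxels=135
  3. axis=1 (XZ plane), |mask|=33  ⇒  voxels=73

|visual hull| = 73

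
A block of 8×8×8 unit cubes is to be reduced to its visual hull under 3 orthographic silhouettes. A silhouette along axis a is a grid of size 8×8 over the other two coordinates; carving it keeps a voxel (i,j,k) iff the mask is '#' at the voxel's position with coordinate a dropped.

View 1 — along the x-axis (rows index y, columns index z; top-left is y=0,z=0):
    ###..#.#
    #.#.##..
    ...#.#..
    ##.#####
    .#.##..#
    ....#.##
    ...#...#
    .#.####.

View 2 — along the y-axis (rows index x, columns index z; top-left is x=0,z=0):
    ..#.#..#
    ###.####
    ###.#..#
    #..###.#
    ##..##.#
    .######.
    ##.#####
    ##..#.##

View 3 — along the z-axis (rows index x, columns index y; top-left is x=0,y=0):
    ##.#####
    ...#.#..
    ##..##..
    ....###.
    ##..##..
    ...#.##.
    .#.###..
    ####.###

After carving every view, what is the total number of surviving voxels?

full grid |V| = 512
  1. axis=0 (YZ plane), |mask|=32  ⇒  voxels=256
  2. axis=1 (XZ plane), |mask|=43  ⇒  voxels=177
  3. axis=2 (XY plane), |mask|=34  ⇒  voxels=94

voxel count = 94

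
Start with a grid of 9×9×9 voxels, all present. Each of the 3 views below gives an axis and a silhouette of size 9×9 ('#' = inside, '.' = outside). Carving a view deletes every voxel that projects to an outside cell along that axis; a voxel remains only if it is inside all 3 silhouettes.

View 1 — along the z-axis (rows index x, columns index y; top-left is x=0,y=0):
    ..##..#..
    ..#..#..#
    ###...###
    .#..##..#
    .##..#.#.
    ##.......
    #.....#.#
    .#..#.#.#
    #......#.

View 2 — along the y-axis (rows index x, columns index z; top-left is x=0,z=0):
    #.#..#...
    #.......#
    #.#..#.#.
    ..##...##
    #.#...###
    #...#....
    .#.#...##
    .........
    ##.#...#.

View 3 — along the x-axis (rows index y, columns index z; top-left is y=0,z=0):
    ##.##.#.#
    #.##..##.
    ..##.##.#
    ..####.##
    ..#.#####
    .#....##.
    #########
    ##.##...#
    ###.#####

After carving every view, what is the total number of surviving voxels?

voxel count = 65

initial block: 9^3 = 729
step 1: project along z, AND mask (31/81) → |grid| = 279
step 2: project along y, AND mask (28/81) → |grid| = 99
step 3: project along x, AND mask (53/81) → |grid| = 65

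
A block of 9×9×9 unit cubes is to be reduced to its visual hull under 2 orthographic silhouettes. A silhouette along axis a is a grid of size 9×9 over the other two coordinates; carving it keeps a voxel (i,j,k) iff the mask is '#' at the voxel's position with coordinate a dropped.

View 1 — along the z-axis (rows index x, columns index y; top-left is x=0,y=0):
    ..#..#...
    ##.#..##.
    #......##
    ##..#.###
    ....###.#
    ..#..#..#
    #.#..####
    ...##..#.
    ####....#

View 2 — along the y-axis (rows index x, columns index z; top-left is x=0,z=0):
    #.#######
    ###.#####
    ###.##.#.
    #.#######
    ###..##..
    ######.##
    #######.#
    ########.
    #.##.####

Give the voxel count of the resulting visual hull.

|visual hull| = 273

before carving: 729 voxels (9×9×9)
[1] z-view keeps 37 columns → grid now 333
[2] y-view keeps 66 columns → grid now 273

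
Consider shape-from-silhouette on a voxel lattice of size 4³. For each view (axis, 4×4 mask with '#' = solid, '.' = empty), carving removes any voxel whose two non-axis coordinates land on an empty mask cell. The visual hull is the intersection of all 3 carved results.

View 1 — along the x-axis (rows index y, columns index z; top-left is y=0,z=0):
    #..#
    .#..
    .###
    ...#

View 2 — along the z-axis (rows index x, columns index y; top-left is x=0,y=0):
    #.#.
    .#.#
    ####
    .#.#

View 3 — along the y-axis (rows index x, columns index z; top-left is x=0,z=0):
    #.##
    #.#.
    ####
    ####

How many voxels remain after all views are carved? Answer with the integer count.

voxel count = 13

full grid |V| = 64
after view 1 [x-axis, 7 of 16 cells solid] → remaining = 28
after view 2 [z-axis, 10 of 16 cells solid] → remaining = 16
after view 3 [y-axis, 13 of 16 cells solid] → remaining = 13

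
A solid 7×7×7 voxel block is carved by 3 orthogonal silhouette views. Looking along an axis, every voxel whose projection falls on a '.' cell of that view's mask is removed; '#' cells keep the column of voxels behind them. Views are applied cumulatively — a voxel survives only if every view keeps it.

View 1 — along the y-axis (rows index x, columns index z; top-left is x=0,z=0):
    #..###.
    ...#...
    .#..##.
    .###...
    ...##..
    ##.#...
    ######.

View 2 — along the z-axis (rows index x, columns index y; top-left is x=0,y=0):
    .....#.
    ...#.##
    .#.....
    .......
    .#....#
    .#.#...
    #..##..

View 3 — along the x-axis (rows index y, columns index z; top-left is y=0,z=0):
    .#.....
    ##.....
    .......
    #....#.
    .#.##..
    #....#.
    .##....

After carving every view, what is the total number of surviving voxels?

|visual hull| = 12

start: 7×7×7 = 343 voxels
  1. axis=1 (XZ plane), |mask|=22  ⇒  voxels=154
  2. axis=2 (XY plane), |mask|=12  ⇒  voxels=38
  3. axis=0 (YZ plane), |mask|=12  ⇒  voxels=12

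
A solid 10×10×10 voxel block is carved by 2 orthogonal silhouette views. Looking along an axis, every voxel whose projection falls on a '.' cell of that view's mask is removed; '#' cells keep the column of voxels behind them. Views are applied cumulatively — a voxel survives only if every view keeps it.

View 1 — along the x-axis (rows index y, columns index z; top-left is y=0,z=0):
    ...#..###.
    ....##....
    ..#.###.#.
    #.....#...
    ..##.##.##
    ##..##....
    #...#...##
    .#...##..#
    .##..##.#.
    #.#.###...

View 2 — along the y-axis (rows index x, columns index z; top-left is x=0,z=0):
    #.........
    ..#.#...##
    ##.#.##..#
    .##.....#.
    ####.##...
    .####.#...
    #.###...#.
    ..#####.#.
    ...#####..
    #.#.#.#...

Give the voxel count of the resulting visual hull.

before carving: 1000 voxels (10×10×10)
step 1: project along x, AND mask (41/100) → |grid| = 410
step 2: project along y, AND mask (45/100) → |grid| = 199

voxel count = 199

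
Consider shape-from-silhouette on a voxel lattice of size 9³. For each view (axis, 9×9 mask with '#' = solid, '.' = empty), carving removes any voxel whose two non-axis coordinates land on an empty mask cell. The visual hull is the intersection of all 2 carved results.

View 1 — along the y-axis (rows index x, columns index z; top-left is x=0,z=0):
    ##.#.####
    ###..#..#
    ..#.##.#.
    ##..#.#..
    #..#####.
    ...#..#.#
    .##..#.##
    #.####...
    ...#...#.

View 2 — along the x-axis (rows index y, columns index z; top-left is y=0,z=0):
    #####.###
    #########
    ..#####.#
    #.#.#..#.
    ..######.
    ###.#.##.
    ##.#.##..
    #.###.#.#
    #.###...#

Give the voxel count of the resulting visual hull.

full grid |V| = 729
carve view 1 (along y, XZ-mask fill 41/81): 369 voxels remain
carve view 2 (along x, YZ-mask fill 55/81): 247 voxels remain

|visual hull| = 247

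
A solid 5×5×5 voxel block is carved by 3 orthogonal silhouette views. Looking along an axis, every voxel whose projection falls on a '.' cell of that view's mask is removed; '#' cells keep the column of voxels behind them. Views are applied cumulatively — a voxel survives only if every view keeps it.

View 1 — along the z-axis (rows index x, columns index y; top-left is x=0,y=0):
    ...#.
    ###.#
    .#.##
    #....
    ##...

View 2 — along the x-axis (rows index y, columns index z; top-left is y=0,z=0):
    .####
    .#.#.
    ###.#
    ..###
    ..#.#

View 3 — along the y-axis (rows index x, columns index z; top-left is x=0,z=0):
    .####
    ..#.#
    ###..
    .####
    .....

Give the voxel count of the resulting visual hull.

start: 5×5×5 = 125 voxels
  1. axis=2 (XY plane), |mask|=11  ⇒  voxels=55
  2. axis=0 (YZ plane), |mask|=15  ⇒  voxels=32
  3. axis=1 (XZ plane), |mask|=13  ⇒  voxels=16

remaining voxels: 16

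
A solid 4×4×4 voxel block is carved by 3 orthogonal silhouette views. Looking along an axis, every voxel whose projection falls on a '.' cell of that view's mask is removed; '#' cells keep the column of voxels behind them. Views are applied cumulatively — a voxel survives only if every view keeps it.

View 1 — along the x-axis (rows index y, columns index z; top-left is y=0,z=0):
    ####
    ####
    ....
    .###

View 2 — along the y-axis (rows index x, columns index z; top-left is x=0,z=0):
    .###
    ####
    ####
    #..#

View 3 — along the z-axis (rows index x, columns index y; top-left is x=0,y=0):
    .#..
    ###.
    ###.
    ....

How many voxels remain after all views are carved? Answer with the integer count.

initial block: 4^3 = 64
V1 x: intersect with YZ mask (11 set) -- 44 left
V2 y: intersect with XZ mask (13 set) -- 36 left
V3 z: intersect with XY mask (7 set) -- 19 left

19 voxels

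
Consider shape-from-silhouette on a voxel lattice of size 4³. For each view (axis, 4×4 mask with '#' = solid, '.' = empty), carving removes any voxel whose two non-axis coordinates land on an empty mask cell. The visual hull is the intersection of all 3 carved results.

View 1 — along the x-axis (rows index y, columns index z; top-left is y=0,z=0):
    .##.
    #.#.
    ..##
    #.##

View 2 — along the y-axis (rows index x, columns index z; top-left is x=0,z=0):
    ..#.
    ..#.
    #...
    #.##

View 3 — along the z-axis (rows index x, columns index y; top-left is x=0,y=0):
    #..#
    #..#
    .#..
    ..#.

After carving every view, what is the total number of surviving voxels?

start: 4×4×4 = 64 voxels
step 1: project along x, AND mask (9/16) → |grid| = 36
step 2: project along y, AND mask (6/16) → |grid| = 18
step 3: project along z, AND mask (6/16) → |grid| = 7

remaining voxels: 7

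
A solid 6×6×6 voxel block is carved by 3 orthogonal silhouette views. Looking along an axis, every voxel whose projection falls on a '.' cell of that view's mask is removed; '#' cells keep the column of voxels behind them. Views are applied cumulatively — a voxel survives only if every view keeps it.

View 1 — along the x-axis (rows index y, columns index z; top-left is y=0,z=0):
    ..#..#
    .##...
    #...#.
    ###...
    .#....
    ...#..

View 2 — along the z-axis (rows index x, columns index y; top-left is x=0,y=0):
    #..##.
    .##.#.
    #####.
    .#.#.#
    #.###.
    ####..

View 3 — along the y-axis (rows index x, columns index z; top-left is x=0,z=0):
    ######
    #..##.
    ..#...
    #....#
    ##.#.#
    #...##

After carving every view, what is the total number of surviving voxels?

|visual hull| = 21

before carving: 216 voxels (6×6×6)
  1. axis=0 (YZ plane), |mask|=11  ⇒  voxels=66
  2. axis=2 (XY plane), |mask|=22  ⇒  voxels=44
  3. axis=1 (XZ plane), |mask|=19  ⇒  voxels=21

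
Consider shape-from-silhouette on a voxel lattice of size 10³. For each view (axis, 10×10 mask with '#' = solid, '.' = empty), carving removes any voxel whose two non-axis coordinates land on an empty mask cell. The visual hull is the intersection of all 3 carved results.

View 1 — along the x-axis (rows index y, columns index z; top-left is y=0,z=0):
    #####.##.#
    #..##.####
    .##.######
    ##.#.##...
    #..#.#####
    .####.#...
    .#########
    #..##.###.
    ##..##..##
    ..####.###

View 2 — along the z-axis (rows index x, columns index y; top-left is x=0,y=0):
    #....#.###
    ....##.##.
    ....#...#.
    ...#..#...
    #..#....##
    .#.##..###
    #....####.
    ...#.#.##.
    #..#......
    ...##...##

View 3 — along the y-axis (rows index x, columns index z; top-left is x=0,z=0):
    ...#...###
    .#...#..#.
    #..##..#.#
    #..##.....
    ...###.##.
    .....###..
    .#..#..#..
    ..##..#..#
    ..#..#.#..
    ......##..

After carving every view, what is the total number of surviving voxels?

full grid |V| = 1000
step 1: project along x, AND mask (68/100) → |grid| = 680
step 2: project along z, AND mask (38/100) → |grid| = 241
step 3: project along y, AND mask (35/100) → |grid| = 83

|visual hull| = 83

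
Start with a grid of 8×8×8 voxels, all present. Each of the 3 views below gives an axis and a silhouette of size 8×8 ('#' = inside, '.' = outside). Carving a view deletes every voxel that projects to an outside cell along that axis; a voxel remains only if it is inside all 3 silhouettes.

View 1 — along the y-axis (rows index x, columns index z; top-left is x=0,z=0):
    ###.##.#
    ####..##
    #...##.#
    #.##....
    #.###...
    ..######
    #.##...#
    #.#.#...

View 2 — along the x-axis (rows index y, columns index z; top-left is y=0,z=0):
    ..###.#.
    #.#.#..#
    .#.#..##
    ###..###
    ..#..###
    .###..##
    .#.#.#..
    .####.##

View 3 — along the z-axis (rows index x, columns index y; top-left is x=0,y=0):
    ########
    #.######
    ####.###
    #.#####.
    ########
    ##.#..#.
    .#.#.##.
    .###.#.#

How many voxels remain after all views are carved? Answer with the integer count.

full grid |V| = 512
[1] y-view keeps 36 columns → grid now 288
[2] x-view keeps 36 columns → grid now 157
[3] z-view keeps 49 columns → grid now 120

voxel count = 120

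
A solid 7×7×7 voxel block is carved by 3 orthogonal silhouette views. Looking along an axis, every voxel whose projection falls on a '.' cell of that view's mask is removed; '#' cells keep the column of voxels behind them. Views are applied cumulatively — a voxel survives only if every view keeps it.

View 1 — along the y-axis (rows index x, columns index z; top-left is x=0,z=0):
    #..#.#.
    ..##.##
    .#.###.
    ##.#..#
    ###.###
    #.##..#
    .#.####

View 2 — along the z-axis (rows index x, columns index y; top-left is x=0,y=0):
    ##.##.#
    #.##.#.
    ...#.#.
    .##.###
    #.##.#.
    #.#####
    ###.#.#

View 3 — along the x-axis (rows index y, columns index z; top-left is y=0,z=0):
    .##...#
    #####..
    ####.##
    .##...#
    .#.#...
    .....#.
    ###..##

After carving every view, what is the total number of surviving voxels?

66 voxels

initial block: 7^3 = 343
carve view 1 (along y, XZ-mask fill 30/49): 210 voxels remain
carve view 2 (along z, XY-mask fill 31/49): 132 voxels remain
carve view 3 (along x, YZ-mask fill 25/49): 66 voxels remain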